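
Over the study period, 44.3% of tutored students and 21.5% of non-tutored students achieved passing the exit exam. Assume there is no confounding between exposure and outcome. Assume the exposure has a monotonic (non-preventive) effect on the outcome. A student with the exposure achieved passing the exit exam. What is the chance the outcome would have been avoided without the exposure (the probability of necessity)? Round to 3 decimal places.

p₁ = 0.443, p₀ = 0.215.
Under exogeneity and monotonicity, PN = (p₁ − p₀) / p₁.
PN = (0.443 − 0.215) / 0.443 = 0.228 / 0.443 ≈ 0.5147

PN ≈ 0.515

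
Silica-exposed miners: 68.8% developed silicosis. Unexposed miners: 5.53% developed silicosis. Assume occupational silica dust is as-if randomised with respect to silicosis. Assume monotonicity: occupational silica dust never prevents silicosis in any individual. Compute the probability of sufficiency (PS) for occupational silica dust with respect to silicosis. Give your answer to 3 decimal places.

p₁ = 0.688, p₀ = 0.0553.
Under exogeneity and monotonicity, PS = (p₁ − p₀) / (1 − p₀).
PS = (0.688 − 0.0553) / (1 − 0.0553) = 0.6327 / 0.9447 ≈ 0.6697

PS ≈ 0.670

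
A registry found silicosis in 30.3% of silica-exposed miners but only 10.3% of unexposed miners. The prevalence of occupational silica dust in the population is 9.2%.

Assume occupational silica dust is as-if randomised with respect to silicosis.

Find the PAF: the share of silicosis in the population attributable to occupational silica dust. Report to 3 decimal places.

PAF ≈ 0.152

p₁ = 0.303, p₀ = 0.103.
Overall risk P(Y=1) = π·p₁ + (1−π)·p₀ = 0.092×0.303 + 0.908×0.103 = 0.1214.
Under exogeneity, PAF = [P(Y=1) − p₀] / P(Y=1).
PAF = (0.1214 − 0.103) / 0.1214 ≈ 0.1516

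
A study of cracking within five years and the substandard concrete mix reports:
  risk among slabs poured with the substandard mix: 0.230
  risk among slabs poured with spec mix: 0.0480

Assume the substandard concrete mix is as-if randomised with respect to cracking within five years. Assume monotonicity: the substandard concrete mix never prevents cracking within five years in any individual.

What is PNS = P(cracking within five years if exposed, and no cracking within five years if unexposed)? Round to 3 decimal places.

PNS ≈ 0.182

Let p₁ = 0.23, p₀ = 0.048.
Under exogeneity and monotonicity, PNS = p₁ − p₀.
PNS = 0.23 − 0.048 = 0.182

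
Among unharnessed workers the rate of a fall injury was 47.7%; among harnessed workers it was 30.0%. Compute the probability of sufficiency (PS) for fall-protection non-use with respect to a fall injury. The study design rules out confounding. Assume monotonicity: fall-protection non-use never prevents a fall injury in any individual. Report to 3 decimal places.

p₁ = 0.477, p₀ = 0.3.
Under exogeneity and monotonicity, PS = (p₁ − p₀) / (1 − p₀).
PS = (0.477 − 0.3) / (1 − 0.3) = 0.177 / 0.7 ≈ 0.2529

PS ≈ 0.253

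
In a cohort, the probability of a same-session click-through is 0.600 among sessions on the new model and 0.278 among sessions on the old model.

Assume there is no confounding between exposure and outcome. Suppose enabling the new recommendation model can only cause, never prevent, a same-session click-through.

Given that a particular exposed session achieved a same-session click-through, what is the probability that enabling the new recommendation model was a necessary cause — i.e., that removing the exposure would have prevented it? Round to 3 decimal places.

PN ≈ 0.537

Let p₁ = 0.6, p₀ = 0.278.
Under exogeneity and monotonicity, PN = (p₁ − p₀) / p₁.
PN = (0.6 − 0.278) / 0.6 = 0.322 / 0.6 ≈ 0.5367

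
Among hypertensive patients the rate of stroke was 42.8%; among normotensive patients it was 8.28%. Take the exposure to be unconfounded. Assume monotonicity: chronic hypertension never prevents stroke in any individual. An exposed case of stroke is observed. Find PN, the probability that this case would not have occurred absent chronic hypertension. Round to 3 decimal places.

p₁ = 0.428, p₀ = 0.0828.
Under exogeneity and monotonicity, PN = (p₁ − p₀) / p₁.
PN = (0.428 − 0.0828) / 0.428 = 0.3452 / 0.428 ≈ 0.8065

PN ≈ 0.807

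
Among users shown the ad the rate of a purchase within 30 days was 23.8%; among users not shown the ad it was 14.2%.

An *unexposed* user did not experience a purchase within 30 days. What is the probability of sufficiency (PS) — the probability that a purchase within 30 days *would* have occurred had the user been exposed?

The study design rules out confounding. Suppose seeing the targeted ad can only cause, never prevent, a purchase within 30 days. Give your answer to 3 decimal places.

p₁ = 0.238, p₀ = 0.142.
Under exogeneity and monotonicity, PS = (p₁ − p₀) / (1 − p₀).
PS = (0.238 − 0.142) / (1 − 0.142) = 0.096 / 0.858 ≈ 0.1119

PS ≈ 0.112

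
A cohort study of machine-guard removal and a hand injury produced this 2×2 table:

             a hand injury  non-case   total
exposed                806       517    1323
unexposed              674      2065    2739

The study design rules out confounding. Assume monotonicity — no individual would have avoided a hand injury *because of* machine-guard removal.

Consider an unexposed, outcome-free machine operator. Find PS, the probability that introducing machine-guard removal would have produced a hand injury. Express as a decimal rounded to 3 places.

PS ≈ 0.482

p₁ = P(outcome | exposed) = 806/1323 = 0.60922
p₀ = P(outcome | unexposed) = 674/2739 = 0.24608
Under exogeneity and monotonicity, PS = (p₁ − p₀) / (1 − p₀).
PS = (0.60922 − 0.24608) / (1 − 0.24608) = 0.36315 / 0.75392 ≈ 0.4817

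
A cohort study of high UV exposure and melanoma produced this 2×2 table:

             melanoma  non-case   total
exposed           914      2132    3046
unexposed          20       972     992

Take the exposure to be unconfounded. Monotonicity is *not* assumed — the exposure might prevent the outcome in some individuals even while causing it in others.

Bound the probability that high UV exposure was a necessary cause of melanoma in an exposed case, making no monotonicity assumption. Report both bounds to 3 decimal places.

0.933 ≤ PN ≤ 1.000

p₁ = P(outcome | exposed) = 914/3046 = 0.30007
p₀ = P(outcome | unexposed) = 20/992 = 0.020161
Under exogeneity alone the bounds on PN are max{0,(p₁−p₀)/p₁} ≤ PN ≤ min{1,(1−p₀)/p₁}.
  lower = (p₁ − p₀)/p₁ = 0.2799 / 0.30007 ≈ 0.9328
  upper = min{1, (1 − p₀)/p₁} = 0.97984 / 0.30007 ≈ 3.2654 → capped at 1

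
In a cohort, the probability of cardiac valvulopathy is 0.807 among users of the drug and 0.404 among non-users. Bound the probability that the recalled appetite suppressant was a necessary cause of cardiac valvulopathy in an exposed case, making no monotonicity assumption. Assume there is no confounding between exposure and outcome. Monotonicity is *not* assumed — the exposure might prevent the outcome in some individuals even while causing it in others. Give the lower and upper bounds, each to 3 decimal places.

Let p₁ = 0.807, p₀ = 0.404.
Under exogeneity alone the bounds on PN are max{0,(p₁−p₀)/p₁} ≤ PN ≤ min{1,(1−p₀)/p₁}.
  lower = (p₁ − p₀)/p₁ = 0.403 / 0.807 ≈ 0.4994
  upper = min{1, (1 − p₀)/p₁} = 0.596 / 0.807 ≈ 0.7385

0.499 ≤ PN ≤ 0.739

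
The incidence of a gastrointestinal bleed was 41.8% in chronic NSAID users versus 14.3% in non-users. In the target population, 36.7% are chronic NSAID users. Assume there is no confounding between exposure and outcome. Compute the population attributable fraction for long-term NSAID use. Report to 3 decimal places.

PAF ≈ 0.414

p₁ = 0.418, p₀ = 0.143.
Overall risk P(Y=1) = π·p₁ + (1−π)·p₀ = 0.367×0.418 + 0.633×0.143 = 0.24393.
Under exogeneity, PAF = [P(Y=1) − p₀] / P(Y=1).
PAF = (0.24393 − 0.143) / 0.24393 ≈ 0.4138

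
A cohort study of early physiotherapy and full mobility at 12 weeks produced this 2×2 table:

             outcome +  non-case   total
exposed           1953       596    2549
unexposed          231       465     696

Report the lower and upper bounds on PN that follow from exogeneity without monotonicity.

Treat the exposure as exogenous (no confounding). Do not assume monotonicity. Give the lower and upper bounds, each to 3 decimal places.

p₁ = P(outcome | exposed) = 1953/2549 = 0.76618
p₀ = P(outcome | unexposed) = 231/696 = 0.3319
Under exogeneity alone the bounds on PN are max{0,(p₁−p₀)/p₁} ≤ PN ≤ min{1,(1−p₀)/p₁}.
  lower = (p₁ − p₀)/p₁ = 0.43429 / 0.76618 ≈ 0.5668
  upper = min{1, (1 − p₀)/p₁} = 0.6681 / 0.76618 ≈ 0.8720

0.567 ≤ PN ≤ 0.872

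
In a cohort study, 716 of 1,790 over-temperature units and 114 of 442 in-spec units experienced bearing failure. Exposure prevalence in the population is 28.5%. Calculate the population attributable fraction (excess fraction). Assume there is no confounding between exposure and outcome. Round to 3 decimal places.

PAF ≈ 0.136

p₁ = P(outcome | exposed) = 716/1790 = 0.4
p₀ = P(outcome | unexposed) = 114/442 = 0.25792
Overall risk P(Y=1) = π·p₁ + (1−π)·p₀ = 0.285×0.4 + 0.715×0.25792 = 0.29841.
Under exogeneity, PAF = [P(Y=1) − p₀] / P(Y=1).
PAF = (0.29841 − 0.25792) / 0.29841 ≈ 0.1357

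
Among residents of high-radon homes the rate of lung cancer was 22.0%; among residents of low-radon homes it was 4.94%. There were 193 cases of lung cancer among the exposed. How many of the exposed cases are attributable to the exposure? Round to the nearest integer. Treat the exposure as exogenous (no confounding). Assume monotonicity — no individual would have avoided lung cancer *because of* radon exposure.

p₁ = 0.22, p₀ = 0.0494.
PN = (p₁ − p₀)/p₁ = (0.22 − 0.0494) / 0.22 ≈ 0.77545.
Attributable cases ≈ PN × (exposed cases) = 0.77545 × 193 ≈ 149.66.

about 150 cases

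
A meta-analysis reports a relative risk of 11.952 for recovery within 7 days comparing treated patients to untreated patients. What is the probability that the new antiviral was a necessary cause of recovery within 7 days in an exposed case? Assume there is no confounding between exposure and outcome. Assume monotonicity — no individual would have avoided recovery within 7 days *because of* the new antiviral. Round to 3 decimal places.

Under exogeneity and monotonicity, PN = (RR − 1) / RR = 1 − 1/RR.
PN = (11.952 − 1) / 11.952 = 10.95 / 11.952 ≈ 0.9163

PN ≈ 0.916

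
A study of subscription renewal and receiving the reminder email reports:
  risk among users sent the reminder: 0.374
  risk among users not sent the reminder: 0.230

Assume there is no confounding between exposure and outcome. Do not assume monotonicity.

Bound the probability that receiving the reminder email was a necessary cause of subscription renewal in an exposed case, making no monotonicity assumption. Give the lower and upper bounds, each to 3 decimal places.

Let p₁ = 0.374, p₀ = 0.23.
Under exogeneity alone the bounds on PN are max{0,(p₁−p₀)/p₁} ≤ PN ≤ min{1,(1−p₀)/p₁}.
  lower = (p₁ − p₀)/p₁ = 0.144 / 0.374 ≈ 0.3850
  upper = min{1, (1 − p₀)/p₁} = 0.77 / 0.374 ≈ 2.0588 → capped at 1

0.385 ≤ PN ≤ 1.000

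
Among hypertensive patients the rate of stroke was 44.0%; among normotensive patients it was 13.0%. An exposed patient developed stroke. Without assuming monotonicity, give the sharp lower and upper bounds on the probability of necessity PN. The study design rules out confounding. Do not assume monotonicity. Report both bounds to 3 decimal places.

0.705 ≤ PN ≤ 1.000

p₁ = 0.44, p₀ = 0.13.
Under exogeneity alone the bounds on PN are max{0,(p₁−p₀)/p₁} ≤ PN ≤ min{1,(1−p₀)/p₁}.
  lower = (p₁ − p₀)/p₁ = 0.31 / 0.44 ≈ 0.7045
  upper = min{1, (1 − p₀)/p₁} = 0.87 / 0.44 ≈ 1.9773 → capped at 1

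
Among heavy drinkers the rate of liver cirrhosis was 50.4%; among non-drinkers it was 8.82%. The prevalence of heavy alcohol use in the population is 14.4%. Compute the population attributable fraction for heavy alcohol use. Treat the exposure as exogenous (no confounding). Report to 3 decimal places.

PAF ≈ 0.404

p₁ = 0.504, p₀ = 0.0882.
Overall risk P(Y=1) = π·p₁ + (1−π)·p₀ = 0.144×0.504 + 0.856×0.0882 = 0.14808.
Under exogeneity, PAF = [P(Y=1) − p₀] / P(Y=1).
PAF = (0.14808 − 0.0882) / 0.14808 ≈ 0.4044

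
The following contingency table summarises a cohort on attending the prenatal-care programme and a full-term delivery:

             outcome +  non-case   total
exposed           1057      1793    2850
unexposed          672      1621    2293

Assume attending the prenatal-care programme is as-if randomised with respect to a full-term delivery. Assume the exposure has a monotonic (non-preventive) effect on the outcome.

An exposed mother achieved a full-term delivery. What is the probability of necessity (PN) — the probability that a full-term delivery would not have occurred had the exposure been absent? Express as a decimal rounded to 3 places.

p₁ = P(outcome | exposed) = 1057/2850 = 0.37088
p₀ = P(outcome | unexposed) = 672/2293 = 0.29307
Under exogeneity and monotonicity, PN = (p₁ − p₀)/p₁.
PN = (0.37088 − 0.29307) / 0.37088 ≈ 0.2098

PN ≈ 0.210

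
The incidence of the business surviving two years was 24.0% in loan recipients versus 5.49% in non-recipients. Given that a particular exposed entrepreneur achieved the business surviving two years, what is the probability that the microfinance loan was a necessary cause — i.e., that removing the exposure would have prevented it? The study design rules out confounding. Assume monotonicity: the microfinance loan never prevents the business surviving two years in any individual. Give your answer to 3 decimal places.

PN ≈ 0.771

p₁ = 0.24, p₀ = 0.0549.
Under exogeneity and monotonicity, PN = (p₁ − p₀) / p₁.
PN = (0.24 − 0.0549) / 0.24 = 0.1851 / 0.24 ≈ 0.7712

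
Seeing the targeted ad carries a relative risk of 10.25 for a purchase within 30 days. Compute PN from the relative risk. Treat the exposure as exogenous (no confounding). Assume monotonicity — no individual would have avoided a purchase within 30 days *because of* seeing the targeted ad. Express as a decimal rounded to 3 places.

PN ≈ 0.902

Under exogeneity and monotonicity, PN = (RR − 1) / RR = 1 − 1/RR.
PN = (10.25 − 1) / 10.25 = 9.25 / 10.25 ≈ 0.9024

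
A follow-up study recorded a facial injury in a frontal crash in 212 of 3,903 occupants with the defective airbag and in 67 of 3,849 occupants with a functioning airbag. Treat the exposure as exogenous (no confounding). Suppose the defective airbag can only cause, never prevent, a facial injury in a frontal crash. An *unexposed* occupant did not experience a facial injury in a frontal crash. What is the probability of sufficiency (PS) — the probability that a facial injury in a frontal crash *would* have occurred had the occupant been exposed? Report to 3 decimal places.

PS ≈ 0.038

p₁ = P(outcome | exposed) = 212/3903 = 0.054317
p₀ = P(outcome | unexposed) = 67/3849 = 0.017407
Under exogeneity and monotonicity, PS = (p₁ − p₀) / (1 − p₀).
PS = (0.054317 − 0.017407) / (1 − 0.017407) = 0.03691 / 0.98259 ≈ 0.0376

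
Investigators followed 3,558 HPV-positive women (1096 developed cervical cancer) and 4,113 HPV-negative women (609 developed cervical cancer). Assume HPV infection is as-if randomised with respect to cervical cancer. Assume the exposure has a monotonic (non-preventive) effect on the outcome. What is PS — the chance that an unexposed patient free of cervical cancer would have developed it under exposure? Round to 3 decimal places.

p₁ = P(outcome | exposed) = 1096/3558 = 0.30804
p₀ = P(outcome | unexposed) = 609/4113 = 0.14807
Under exogeneity and monotonicity, PS = (p₁ − p₀) / (1 − p₀).
PS = (0.30804 − 0.14807) / (1 − 0.14807) = 0.15997 / 0.85193 ≈ 0.1878

PS ≈ 0.188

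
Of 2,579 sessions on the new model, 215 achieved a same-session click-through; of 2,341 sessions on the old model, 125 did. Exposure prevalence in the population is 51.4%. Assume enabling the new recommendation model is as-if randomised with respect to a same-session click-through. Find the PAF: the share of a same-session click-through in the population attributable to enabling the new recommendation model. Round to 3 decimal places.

PAF ≈ 0.224

p₁ = P(outcome | exposed) = 215/2579 = 0.083366
p₀ = P(outcome | unexposed) = 125/2341 = 0.053396
Overall risk P(Y=1) = π·p₁ + (1−π)·p₀ = 0.514×0.083366 + 0.486×0.053396 = 0.0688.
Under exogeneity, PAF = [P(Y=1) − p₀] / P(Y=1).
PAF = (0.0688 − 0.053396) / 0.0688 ≈ 0.2239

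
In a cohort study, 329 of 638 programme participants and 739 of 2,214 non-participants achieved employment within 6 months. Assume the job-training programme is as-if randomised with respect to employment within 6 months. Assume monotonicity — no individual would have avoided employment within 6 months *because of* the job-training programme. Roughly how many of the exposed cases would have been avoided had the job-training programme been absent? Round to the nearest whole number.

p₁ = P(outcome | exposed) = 329/638 = 0.51567
p₀ = P(outcome | unexposed) = 739/2214 = 0.33379
PN = (p₁ − p₀)/p₁ = (0.51567 − 0.33379) / 0.51567 ≈ 0.35272.
Attributable cases ≈ PN × (exposed cases) = 0.35272 × 329 ≈ 116.05.

about 116 cases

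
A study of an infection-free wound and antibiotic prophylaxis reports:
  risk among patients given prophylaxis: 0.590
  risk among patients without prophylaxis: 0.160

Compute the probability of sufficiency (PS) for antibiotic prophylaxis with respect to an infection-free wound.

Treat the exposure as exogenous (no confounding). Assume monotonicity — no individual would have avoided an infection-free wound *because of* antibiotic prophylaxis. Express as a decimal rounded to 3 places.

PS ≈ 0.512

Let p₁ = 0.59, p₀ = 0.16.
Under exogeneity and monotonicity, PS = (p₁ − p₀) / (1 − p₀).
PS = (0.59 − 0.16) / (1 − 0.16) = 0.43 / 0.84 ≈ 0.5119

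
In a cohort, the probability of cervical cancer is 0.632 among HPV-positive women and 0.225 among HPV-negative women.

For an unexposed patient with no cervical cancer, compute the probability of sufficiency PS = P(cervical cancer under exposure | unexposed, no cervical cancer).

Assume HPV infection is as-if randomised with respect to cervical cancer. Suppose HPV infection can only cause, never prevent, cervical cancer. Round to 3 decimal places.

Let p₁ = 0.632, p₀ = 0.225.
Under exogeneity and monotonicity, PS = (p₁ − p₀) / (1 − p₀).
PS = (0.632 − 0.225) / (1 − 0.225) = 0.407 / 0.775 ≈ 0.5252

PS ≈ 0.525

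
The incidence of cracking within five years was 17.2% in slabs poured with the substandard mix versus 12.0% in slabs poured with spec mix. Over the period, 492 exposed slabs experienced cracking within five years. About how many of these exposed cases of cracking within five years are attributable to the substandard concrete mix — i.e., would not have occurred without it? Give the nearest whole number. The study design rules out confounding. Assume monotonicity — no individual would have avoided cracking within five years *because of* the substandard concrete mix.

p₁ = 0.172, p₀ = 0.12.
PN = (p₁ − p₀)/p₁ = (0.172 − 0.12) / 0.172 ≈ 0.30233.
Attributable cases ≈ PN × (exposed cases) = 0.30233 × 492 ≈ 148.74.

about 149 cases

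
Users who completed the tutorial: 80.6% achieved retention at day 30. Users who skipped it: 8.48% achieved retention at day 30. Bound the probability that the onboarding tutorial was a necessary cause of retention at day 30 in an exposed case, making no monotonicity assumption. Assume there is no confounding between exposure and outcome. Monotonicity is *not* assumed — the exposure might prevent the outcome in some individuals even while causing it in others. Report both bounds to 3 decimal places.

p₁ = 0.806, p₀ = 0.0848.
Under exogeneity alone the bounds on PN are max{0,(p₁−p₀)/p₁} ≤ PN ≤ min{1,(1−p₀)/p₁}.
  lower = (p₁ − p₀)/p₁ = 0.7212 / 0.806 ≈ 0.8948
  upper = min{1, (1 − p₀)/p₁} = 0.9152 / 0.806 ≈ 1.1355 → capped at 1

0.895 ≤ PN ≤ 1.000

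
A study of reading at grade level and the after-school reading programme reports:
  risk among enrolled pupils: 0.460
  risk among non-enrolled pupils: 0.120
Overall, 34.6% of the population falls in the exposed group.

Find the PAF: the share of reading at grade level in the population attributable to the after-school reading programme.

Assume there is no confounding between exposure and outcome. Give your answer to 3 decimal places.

Let p₁ = 0.46, p₀ = 0.12.
Overall risk P(Y=1) = π·p₁ + (1−π)·p₀ = 0.346×0.46 + 0.654×0.12 = 0.23764.
Under exogeneity, PAF = [P(Y=1) − p₀] / P(Y=1).
PAF = (0.23764 − 0.12) / 0.23764 ≈ 0.4950

PAF ≈ 0.495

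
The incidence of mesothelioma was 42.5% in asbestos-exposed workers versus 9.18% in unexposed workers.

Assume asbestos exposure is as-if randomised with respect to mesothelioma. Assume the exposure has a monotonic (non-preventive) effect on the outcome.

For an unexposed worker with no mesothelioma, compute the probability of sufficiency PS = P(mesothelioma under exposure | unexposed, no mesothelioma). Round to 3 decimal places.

PS ≈ 0.367

p₁ = 0.425, p₀ = 0.0918.
Under exogeneity and monotonicity, PS = (p₁ − p₀) / (1 − p₀).
PS = (0.425 − 0.0918) / (1 − 0.0918) = 0.3332 / 0.9082 ≈ 0.3669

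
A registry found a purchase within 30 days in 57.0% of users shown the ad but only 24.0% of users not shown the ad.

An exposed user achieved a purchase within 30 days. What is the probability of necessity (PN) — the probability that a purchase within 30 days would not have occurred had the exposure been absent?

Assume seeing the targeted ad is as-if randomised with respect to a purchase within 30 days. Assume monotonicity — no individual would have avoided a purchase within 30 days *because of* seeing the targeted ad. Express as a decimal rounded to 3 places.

PN ≈ 0.579

p₁ = 0.57, p₀ = 0.24.
Under exogeneity and monotonicity, PN = (p₁ − p₀) / p₁.
PN = (0.57 − 0.24) / 0.57 = 0.33 / 0.57 ≈ 0.5789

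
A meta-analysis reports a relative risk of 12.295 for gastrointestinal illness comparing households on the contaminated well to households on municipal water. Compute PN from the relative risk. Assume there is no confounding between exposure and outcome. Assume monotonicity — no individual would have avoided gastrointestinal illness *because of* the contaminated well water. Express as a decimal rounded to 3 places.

PN ≈ 0.919

Under exogeneity and monotonicity, PN = (RR − 1) / RR = 1 − 1/RR.
PN = (12.295 − 1) / 12.295 = 11.29 / 12.295 ≈ 0.9187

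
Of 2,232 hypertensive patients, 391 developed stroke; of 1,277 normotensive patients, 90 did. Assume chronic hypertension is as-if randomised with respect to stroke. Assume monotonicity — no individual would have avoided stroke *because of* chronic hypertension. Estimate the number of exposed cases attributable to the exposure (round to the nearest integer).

about 234 cases

p₁ = P(outcome | exposed) = 391/2232 = 0.17518
p₀ = P(outcome | unexposed) = 90/1277 = 0.070478
PN = (p₁ − p₀)/p₁ = (0.17518 − 0.070478) / 0.17518 ≈ 0.59768.
Attributable cases ≈ PN × (exposed cases) = 0.59768 × 391 ≈ 233.69.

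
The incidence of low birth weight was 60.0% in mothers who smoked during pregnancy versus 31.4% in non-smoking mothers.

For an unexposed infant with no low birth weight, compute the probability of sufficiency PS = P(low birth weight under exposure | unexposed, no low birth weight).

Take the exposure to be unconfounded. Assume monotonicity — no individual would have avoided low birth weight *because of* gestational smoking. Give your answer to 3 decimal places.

PS ≈ 0.417

p₁ = 0.6, p₀ = 0.314.
Under exogeneity and monotonicity, PS = (p₁ − p₀) / (1 − p₀).
PS = (0.6 − 0.314) / (1 − 0.314) = 0.286 / 0.686 ≈ 0.4169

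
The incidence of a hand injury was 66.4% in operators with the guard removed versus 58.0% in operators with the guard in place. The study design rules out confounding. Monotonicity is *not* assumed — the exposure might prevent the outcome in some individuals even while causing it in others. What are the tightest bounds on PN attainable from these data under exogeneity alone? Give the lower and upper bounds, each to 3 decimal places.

p₁ = 0.664, p₀ = 0.58.
Under exogeneity alone the bounds on PN are max{0,(p₁−p₀)/p₁} ≤ PN ≤ min{1,(1−p₀)/p₁}.
  lower = (p₁ − p₀)/p₁ = 0.084 / 0.664 ≈ 0.1265
  upper = min{1, (1 − p₀)/p₁} = 0.42 / 0.664 ≈ 0.6325

0.127 ≤ PN ≤ 0.633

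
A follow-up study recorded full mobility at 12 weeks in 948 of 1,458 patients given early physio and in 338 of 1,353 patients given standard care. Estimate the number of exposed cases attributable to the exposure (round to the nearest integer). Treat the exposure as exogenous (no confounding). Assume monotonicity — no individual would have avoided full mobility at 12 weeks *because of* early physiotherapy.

about 584 cases

p₁ = P(outcome | exposed) = 948/1458 = 0.65021
p₀ = P(outcome | unexposed) = 338/1353 = 0.24982
PN = (p₁ − p₀)/p₁ = (0.65021 − 0.24982) / 0.65021 ≈ 0.61579.
Attributable cases ≈ PN × (exposed cases) = 0.61579 × 948 ≈ 583.77.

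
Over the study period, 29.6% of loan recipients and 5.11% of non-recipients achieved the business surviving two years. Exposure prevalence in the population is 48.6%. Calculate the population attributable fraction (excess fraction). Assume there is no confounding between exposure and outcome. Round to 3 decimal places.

p₁ = 0.296, p₀ = 0.0511.
Overall risk P(Y=1) = π·p₁ + (1−π)·p₀ = 0.486×0.296 + 0.514×0.0511 = 0.17012.
Under exogeneity, PAF = [P(Y=1) − p₀] / P(Y=1).
PAF = (0.17012 − 0.0511) / 0.17012 ≈ 0.6996

PAF ≈ 0.700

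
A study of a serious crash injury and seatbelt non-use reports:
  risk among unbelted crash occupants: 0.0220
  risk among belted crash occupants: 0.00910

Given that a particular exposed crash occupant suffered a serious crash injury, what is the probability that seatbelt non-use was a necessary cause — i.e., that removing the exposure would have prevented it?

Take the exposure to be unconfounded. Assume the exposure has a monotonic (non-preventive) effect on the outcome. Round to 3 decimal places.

PN ≈ 0.586

Let p₁ = 0.022, p₀ = 0.0091.
Under exogeneity and monotonicity, PN = (p₁ − p₀) / p₁.
PN = (0.022 − 0.0091) / 0.022 = 0.0129 / 0.022 ≈ 0.5864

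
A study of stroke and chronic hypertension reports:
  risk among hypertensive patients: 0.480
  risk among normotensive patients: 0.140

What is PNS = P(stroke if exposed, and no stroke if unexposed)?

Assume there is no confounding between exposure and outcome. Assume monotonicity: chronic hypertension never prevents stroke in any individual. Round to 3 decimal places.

PNS ≈ 0.340

Let p₁ = 0.48, p₀ = 0.14.
Under exogeneity and monotonicity, PNS = p₁ − p₀.
PNS = 0.48 − 0.14 = 0.34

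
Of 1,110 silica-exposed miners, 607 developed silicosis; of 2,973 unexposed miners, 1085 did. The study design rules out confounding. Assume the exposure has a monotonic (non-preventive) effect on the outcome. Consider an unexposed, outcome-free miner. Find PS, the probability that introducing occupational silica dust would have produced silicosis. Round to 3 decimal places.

PS ≈ 0.286

p₁ = P(outcome | exposed) = 607/1110 = 0.54685
p₀ = P(outcome | unexposed) = 1085/2973 = 0.36495
Under exogeneity and monotonicity, PS = (p₁ − p₀) / (1 − p₀).
PS = (0.54685 − 0.36495) / (1 − 0.36495) = 0.1819 / 0.63505 ≈ 0.2864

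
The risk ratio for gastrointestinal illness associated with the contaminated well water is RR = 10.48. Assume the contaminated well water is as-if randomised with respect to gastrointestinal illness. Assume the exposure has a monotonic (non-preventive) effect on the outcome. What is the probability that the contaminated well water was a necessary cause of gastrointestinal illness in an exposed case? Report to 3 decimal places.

PN ≈ 0.905

Under exogeneity and monotonicity, PN = (RR − 1) / RR = 1 − 1/RR.
PN = (10.48 − 1) / 10.48 = 9.48 / 10.48 ≈ 0.9046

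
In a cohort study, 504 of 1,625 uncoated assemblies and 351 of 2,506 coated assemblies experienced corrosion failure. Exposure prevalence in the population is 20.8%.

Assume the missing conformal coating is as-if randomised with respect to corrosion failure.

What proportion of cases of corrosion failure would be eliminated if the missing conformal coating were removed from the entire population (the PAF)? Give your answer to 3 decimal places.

p₁ = P(outcome | exposed) = 504/1625 = 0.31015
p₀ = P(outcome | unexposed) = 351/2506 = 0.14006
Overall risk P(Y=1) = π·p₁ + (1−π)·p₀ = 0.208×0.31015 + 0.792×0.14006 = 0.17544.
Under exogeneity, PAF = [P(Y=1) − p₀] / P(Y=1).
PAF = (0.17544 − 0.14006) / 0.17544 ≈ 0.2017

PAF ≈ 0.202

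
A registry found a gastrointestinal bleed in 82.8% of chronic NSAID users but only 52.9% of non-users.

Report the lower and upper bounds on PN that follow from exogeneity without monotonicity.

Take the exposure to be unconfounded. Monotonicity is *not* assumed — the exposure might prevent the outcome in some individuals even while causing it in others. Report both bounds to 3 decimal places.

p₁ = 0.828, p₀ = 0.529.
Under exogeneity alone the bounds on PN are max{0,(p₁−p₀)/p₁} ≤ PN ≤ min{1,(1−p₀)/p₁}.
  lower = (p₁ − p₀)/p₁ = 0.299 / 0.828 ≈ 0.3611
  upper = min{1, (1 − p₀)/p₁} = 0.471 / 0.828 ≈ 0.5688

0.361 ≤ PN ≤ 0.569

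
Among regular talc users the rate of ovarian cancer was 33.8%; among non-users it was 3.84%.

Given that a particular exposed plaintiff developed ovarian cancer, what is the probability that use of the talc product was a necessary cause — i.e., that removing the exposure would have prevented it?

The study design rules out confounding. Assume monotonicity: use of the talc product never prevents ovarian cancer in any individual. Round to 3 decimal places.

PN ≈ 0.886

p₁ = 0.338, p₀ = 0.0384.
Under exogeneity and monotonicity, PN = (p₁ − p₀) / p₁.
PN = (0.338 − 0.0384) / 0.338 = 0.2996 / 0.338 ≈ 0.8864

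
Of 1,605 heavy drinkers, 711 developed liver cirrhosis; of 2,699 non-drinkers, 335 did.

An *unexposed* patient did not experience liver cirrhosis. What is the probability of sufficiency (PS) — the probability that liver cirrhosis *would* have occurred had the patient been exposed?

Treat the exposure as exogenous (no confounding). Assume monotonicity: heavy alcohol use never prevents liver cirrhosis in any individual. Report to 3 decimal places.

PS ≈ 0.364

p₁ = P(outcome | exposed) = 711/1605 = 0.44299
p₀ = P(outcome | unexposed) = 335/2699 = 0.12412
Under exogeneity and monotonicity, PS = (p₁ − p₀) / (1 − p₀).
PS = (0.44299 − 0.12412) / (1 − 0.12412) = 0.31887 / 0.87588 ≈ 0.3641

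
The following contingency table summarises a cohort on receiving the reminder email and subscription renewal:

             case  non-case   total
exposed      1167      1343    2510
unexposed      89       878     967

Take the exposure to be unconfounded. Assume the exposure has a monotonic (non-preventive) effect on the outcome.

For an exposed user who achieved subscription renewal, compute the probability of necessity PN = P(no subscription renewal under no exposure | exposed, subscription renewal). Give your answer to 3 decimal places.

PN ≈ 0.802

p₁ = P(outcome | exposed) = 1167/2510 = 0.46494
p₀ = P(outcome | unexposed) = 89/967 = 0.092037
Under exogeneity and monotonicity, PN = (p₁ − p₀) / p₁.
PN = (0.46494 − 0.092037) / 0.46494 = 0.3729 / 0.46494 ≈ 0.8020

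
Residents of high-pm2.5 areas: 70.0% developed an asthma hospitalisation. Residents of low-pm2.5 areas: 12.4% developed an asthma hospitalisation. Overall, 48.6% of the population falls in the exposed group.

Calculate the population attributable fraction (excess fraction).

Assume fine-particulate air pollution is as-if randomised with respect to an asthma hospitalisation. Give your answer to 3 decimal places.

PAF ≈ 0.693

p₁ = 0.7, p₀ = 0.124.
Overall risk P(Y=1) = π·p₁ + (1−π)·p₀ = 0.486×0.7 + 0.514×0.124 = 0.40394.
Under exogeneity, PAF = [P(Y=1) − p₀] / P(Y=1).
PAF = (0.40394 − 0.124) / 0.40394 ≈ 0.6930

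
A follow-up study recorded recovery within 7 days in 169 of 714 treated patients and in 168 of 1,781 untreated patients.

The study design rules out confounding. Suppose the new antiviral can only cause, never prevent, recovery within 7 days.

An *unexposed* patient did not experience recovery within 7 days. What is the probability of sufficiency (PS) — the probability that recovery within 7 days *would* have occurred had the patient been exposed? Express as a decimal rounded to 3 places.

p₁ = P(outcome | exposed) = 169/714 = 0.23669
p₀ = P(outcome | unexposed) = 168/1781 = 0.094329
Under exogeneity and monotonicity, PS = (p₁ − p₀) / (1 − p₀).
PS = (0.23669 − 0.094329) / (1 − 0.094329) = 0.14237 / 0.90567 ≈ 0.1572

PS ≈ 0.157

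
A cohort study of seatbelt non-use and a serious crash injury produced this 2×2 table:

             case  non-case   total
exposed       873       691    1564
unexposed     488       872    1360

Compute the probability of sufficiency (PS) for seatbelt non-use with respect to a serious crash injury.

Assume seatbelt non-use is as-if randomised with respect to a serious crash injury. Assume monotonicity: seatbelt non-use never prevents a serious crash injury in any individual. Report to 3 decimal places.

PS ≈ 0.311

p₁ = P(outcome | exposed) = 873/1564 = 0.55818
p₀ = P(outcome | unexposed) = 488/1360 = 0.35882
Under exogeneity and monotonicity, PS = (p₁ − p₀)/(1 − p₀).
PS = (0.55818 − 0.35882) / 0.64118 ≈ 0.3109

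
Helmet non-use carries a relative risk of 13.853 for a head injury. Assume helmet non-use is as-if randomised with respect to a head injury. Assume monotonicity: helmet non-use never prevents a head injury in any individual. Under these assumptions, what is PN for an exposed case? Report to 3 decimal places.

Under exogeneity and monotonicity, PN = (RR − 1) / RR = 1 − 1/RR.
PN = (13.853 − 1) / 13.853 = 12.85 / 13.853 ≈ 0.9278

PN ≈ 0.928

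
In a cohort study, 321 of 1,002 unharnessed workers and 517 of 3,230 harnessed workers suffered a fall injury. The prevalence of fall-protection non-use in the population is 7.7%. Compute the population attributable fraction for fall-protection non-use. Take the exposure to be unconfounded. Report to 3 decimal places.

PAF ≈ 0.072

p₁ = P(outcome | exposed) = 321/1002 = 0.32036
p₀ = P(outcome | unexposed) = 517/3230 = 0.16006
Overall risk P(Y=1) = π·p₁ + (1−π)·p₀ = 0.077×0.32036 + 0.923×0.16006 = 0.1724.
Under exogeneity, PAF = [P(Y=1) − p₀] / P(Y=1).
PAF = (0.1724 − 0.16006) / 0.1724 ≈ 0.0716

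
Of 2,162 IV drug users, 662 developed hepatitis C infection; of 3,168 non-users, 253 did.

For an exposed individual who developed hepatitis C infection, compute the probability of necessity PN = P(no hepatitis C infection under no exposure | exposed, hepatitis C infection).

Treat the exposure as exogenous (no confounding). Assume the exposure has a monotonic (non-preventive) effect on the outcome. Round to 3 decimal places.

PN ≈ 0.739

p₁ = P(outcome | exposed) = 662/2162 = 0.3062
p₀ = P(outcome | unexposed) = 253/3168 = 0.079861
Under exogeneity and monotonicity, PN = (p₁ − p₀) / p₁.
PN = (0.3062 − 0.079861) / 0.3062 = 0.22634 / 0.3062 ≈ 0.7392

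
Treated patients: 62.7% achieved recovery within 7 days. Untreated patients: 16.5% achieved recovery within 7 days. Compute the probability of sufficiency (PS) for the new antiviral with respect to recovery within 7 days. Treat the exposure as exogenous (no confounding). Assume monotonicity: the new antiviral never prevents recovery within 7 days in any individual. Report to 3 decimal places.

p₁ = 0.627, p₀ = 0.165.
Under exogeneity and monotonicity, PS = (p₁ − p₀) / (1 − p₀).
PS = (0.627 − 0.165) / (1 − 0.165) = 0.462 / 0.835 ≈ 0.5533

PS ≈ 0.553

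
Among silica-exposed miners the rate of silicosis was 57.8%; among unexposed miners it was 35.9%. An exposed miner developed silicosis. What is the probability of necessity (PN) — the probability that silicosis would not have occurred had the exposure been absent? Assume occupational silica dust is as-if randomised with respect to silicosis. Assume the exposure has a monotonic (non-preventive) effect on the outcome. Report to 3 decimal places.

p₁ = 0.578, p₀ = 0.359.
Under exogeneity and monotonicity, PN = (p₁ − p₀) / p₁.
PN = (0.578 − 0.359) / 0.578 = 0.219 / 0.578 ≈ 0.3789

PN ≈ 0.379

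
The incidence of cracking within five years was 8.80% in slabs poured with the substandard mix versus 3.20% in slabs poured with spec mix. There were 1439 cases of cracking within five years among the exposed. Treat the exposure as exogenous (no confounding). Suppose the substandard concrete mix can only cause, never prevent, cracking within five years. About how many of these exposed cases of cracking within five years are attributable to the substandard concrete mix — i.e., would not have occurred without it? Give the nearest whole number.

about 916 cases

p₁ = 0.088, p₀ = 0.032.
PN = (p₁ − p₀)/p₁ = (0.088 − 0.032) / 0.088 ≈ 0.63636.
Attributable cases ≈ PN × (exposed cases) = 0.63636 × 1439 ≈ 915.73.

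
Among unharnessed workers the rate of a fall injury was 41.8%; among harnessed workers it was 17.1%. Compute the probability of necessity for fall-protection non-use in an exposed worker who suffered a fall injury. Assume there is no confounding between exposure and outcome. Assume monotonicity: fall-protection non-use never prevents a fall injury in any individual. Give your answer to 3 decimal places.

PN ≈ 0.591

p₁ = 0.418, p₀ = 0.171.
Under exogeneity and monotonicity, PN = (p₁ − p₀) / p₁.
PN = (0.418 − 0.171) / 0.418 = 0.247 / 0.418 ≈ 0.5909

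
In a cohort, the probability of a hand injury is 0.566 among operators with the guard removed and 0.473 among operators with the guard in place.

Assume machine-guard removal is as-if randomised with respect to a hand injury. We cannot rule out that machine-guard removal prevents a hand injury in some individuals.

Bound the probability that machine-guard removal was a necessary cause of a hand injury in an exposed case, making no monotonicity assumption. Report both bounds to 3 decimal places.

0.164 ≤ PN ≤ 0.931

Let p₁ = 0.566, p₀ = 0.473.
Under exogeneity alone the bounds on PN are max{0,(p₁−p₀)/p₁} ≤ PN ≤ min{1,(1−p₀)/p₁}.
  lower = (p₁ − p₀)/p₁ = 0.093 / 0.566 ≈ 0.1643
  upper = min{1, (1 − p₀)/p₁} = 0.527 / 0.566 ≈ 0.9311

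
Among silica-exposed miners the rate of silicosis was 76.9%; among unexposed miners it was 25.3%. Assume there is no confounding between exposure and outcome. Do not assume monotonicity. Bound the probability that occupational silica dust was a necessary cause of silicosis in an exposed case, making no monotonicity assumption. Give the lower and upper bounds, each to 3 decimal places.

0.671 ≤ PN ≤ 0.971

p₁ = 0.769, p₀ = 0.253.
Under exogeneity alone the bounds on PN are max{0,(p₁−p₀)/p₁} ≤ PN ≤ min{1,(1−p₀)/p₁}.
  lower = (p₁ − p₀)/p₁ = 0.516 / 0.769 ≈ 0.6710
  upper = min{1, (1 − p₀)/p₁} = 0.747 / 0.769 ≈ 0.9714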